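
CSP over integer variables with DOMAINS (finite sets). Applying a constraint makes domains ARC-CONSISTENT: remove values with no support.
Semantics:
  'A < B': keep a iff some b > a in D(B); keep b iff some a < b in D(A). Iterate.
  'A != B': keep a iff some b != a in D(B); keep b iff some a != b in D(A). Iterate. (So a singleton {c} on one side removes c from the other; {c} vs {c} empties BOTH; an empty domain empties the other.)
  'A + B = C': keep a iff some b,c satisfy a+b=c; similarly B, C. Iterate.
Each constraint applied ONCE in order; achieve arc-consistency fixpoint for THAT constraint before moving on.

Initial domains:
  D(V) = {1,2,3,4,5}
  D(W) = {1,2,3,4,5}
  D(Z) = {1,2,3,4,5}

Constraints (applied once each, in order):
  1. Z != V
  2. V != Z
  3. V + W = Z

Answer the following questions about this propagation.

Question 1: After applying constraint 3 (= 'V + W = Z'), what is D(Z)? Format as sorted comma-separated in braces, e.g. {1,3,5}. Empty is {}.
Constraint 1 (Z != V) on D(Z)={1,2,3,4,5} D(V)={1,2,3,4,5}: no change
Constraint 2 (V != Z) on D(V)={1,2,3,4,5} D(Z)={1,2,3,4,5}: no change
Constraint 3 (V + W = Z) on D(V)={1,2,3,4,5} D(W)={1,2,3,4,5} D(Z)={1,2,3,4,5}: V {1,2,3,4,5}->{1,2,3,4}; W {1,2,3,4,5}->{1,2,3,4}; Z {1,2,3,4,5}->{2,3,4,5}
So after constraint 3: D(Z) = {2,3,4,5}

Answer: {2,3,4,5}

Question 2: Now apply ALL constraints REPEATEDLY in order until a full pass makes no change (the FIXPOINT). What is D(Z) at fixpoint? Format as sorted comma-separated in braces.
pass 0 (initial): D(Z)={1,2,3,4,5}
pass 1: V {1,2,3,4,5}->{1,2,3,4}; W {1,2,3,4,5}->{1,2,3,4}; Z {1,2,3,4,5}->{2,3,4,5}
pass 2: no change
Fixpoint after 2 passes: D(Z) = {2,3,4,5}

Answer: {2,3,4,5}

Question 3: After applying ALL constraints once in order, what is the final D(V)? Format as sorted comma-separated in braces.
Constraint 1 (Z != V) on D(Z)={1,2,3,4,5} D(V)={1,2,3,4,5}: no change
Constraint 2 (V != Z) on D(V)={1,2,3,4,5} D(Z)={1,2,3,4,5}: no change
Constraint 3 (V + W = Z) on D(V)={1,2,3,4,5} D(W)={1,2,3,4,5} D(Z)={1,2,3,4,5}: V {1,2,3,4,5}->{1,2,3,4}; W {1,2,3,4,5}->{1,2,3,4}; Z {1,2,3,4,5}->{2,3,4,5}
So after all 3 constraints: D(V) = {1,2,3,4}

Answer: {1,2,3,4}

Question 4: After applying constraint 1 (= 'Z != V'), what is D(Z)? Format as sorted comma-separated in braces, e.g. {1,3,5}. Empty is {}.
Answer: {1,2,3,4,5}

Derivation:
Constraint 1 (Z != V) on D(Z)={1,2,3,4,5} D(V)={1,2,3,4,5}: no change
So after constraint 1: D(Z) = {1,2,3,4,5}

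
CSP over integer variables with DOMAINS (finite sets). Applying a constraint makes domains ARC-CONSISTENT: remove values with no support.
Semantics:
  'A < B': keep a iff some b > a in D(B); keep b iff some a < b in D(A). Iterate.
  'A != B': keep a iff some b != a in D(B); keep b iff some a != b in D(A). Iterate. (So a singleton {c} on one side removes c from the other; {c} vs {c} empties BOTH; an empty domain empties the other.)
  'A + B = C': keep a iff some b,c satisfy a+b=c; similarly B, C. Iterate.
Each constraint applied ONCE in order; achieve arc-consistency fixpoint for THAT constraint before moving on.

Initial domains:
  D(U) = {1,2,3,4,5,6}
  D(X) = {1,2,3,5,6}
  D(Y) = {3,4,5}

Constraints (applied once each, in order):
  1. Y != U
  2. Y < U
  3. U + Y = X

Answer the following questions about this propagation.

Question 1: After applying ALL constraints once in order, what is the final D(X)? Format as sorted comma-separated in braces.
Answer: {}

Derivation:
Constraint 1 (Y != U) on D(Y)={3,4,5} D(U)={1,2,3,4,5,6}: no change
Constraint 2 (Y < U) on D(Y)={3,4,5} D(U)={1,2,3,4,5,6}: U {1,2,3,4,5,6}->{4,5,6}
Constraint 3 (U + Y = X) on D(U)={4,5,6} D(Y)={3,4,5} D(X)={1,2,3,5,6}: U {4,5,6}->{}; Y {3,4,5}->{}; X {1,2,3,5,6}->{}
So after all 3 constraints: D(X) = {}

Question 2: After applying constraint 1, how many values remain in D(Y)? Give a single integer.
Answer: 3

Derivation:
Constraint 1 (Y != U) on D(Y)={3,4,5} D(U)={1,2,3,4,5,6}: no change
So after constraint 1: D(Y)={3,4,5}, size = 3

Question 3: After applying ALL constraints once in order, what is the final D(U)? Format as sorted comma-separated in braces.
Answer: {}

Derivation:
Constraint 1 (Y != U) on D(Y)={3,4,5} D(U)={1,2,3,4,5,6}: no change
Constraint 2 (Y < U) on D(Y)={3,4,5} D(U)={1,2,3,4,5,6}: U {1,2,3,4,5,6}->{4,5,6}
Constraint 3 (U + Y = X) on D(U)={4,5,6} D(Y)={3,4,5} D(X)={1,2,3,5,6}: U {4,5,6}->{}; Y {3,4,5}->{}; X {1,2,3,5,6}->{}
So after all 3 constraints: D(U) = {}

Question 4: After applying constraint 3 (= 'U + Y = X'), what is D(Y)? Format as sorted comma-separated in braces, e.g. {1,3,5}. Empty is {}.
Answer: {}

Derivation:
Constraint 1 (Y != U) on D(Y)={3,4,5} D(U)={1,2,3,4,5,6}: no change
Constraint 2 (Y < U) on D(Y)={3,4,5} D(U)={1,2,3,4,5,6}: U {1,2,3,4,5,6}->{4,5,6}
Constraint 3 (U + Y = X) on D(U)={4,5,6} D(Y)={3,4,5} D(X)={1,2,3,5,6}: U {4,5,6}->{}; Y {3,4,5}->{}; X {1,2,3,5,6}->{}
So after constraint 3: D(Y) = {}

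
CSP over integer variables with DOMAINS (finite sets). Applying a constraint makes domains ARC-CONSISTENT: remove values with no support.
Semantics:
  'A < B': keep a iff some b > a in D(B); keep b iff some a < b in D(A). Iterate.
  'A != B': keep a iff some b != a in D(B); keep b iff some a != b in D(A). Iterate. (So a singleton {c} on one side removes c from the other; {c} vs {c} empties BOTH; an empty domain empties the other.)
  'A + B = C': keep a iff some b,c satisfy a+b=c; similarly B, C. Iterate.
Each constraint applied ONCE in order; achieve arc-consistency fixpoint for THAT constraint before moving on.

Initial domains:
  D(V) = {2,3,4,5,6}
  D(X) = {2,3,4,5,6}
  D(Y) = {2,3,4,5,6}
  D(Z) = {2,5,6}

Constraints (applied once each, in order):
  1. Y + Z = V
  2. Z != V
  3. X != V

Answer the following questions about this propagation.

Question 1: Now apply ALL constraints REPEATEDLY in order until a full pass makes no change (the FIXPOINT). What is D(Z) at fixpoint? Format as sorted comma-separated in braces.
pass 0 (initial): D(Z)={2,5,6}
pass 1: V {2,3,4,5,6}->{4,5,6}; Y {2,3,4,5,6}->{2,3,4}; Z {2,5,6}->{2}
pass 2: no change
Fixpoint after 2 passes: D(Z) = {2}

Answer: {2}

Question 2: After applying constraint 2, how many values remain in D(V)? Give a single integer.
Answer: 3

Derivation:
Constraint 1 (Y + Z = V) on D(Y)={2,3,4,5,6} D(Z)={2,5,6} D(V)={2,3,4,5,6}: Y {2,3,4,5,6}->{2,3,4}; Z {2,5,6}->{2}; V {2,3,4,5,6}->{4,5,6}
Constraint 2 (Z != V) on D(Z)={2} D(V)={4,5,6}: no change
So after constraint 2: D(V)={4,5,6}, size = 3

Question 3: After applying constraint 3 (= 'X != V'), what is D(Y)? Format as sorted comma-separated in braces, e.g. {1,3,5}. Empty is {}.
Answer: {2,3,4}

Derivation:
Constraint 1 (Y + Z = V) on D(Y)={2,3,4,5,6} D(Z)={2,5,6} D(V)={2,3,4,5,6}: Y {2,3,4,5,6}->{2,3,4}; Z {2,5,6}->{2}; V {2,3,4,5,6}->{4,5,6}
Constraint 2 (Z != V) on D(Z)={2} D(V)={4,5,6}: no change
Constraint 3 (X != V) on D(X)={2,3,4,5,6} D(V)={4,5,6}: no change
So after constraint 3: D(Y) = {2,3,4}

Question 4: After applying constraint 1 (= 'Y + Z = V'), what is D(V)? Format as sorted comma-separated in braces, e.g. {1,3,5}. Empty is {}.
Constraint 1 (Y + Z = V) on D(Y)={2,3,4,5,6} D(Z)={2,5,6} D(V)={2,3,4,5,6}: Y {2,3,4,5,6}->{2,3,4}; Z {2,5,6}->{2}; V {2,3,4,5,6}->{4,5,6}
So after constraint 1: D(V) = {4,5,6}

Answer: {4,5,6}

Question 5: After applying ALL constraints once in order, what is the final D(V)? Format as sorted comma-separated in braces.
Answer: {4,5,6}

Derivation:
Constraint 1 (Y + Z = V) on D(Y)={2,3,4,5,6} D(Z)={2,5,6} D(V)={2,3,4,5,6}: Y {2,3,4,5,6}->{2,3,4}; Z {2,5,6}->{2}; V {2,3,4,5,6}->{4,5,6}
Constraint 2 (Z != V) on D(Z)={2} D(V)={4,5,6}: no change
Constraint 3 (X != V) on D(X)={2,3,4,5,6} D(V)={4,5,6}: no change
So after all 3 constraints: D(V) = {4,5,6}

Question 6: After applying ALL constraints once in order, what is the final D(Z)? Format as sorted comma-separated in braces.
Answer: {2}

Derivation:
Constraint 1 (Y + Z = V) on D(Y)={2,3,4,5,6} D(Z)={2,5,6} D(V)={2,3,4,5,6}: Y {2,3,4,5,6}->{2,3,4}; Z {2,5,6}->{2}; V {2,3,4,5,6}->{4,5,6}
Constraint 2 (Z != V) on D(Z)={2} D(V)={4,5,6}: no change
Constraint 3 (X != V) on D(X)={2,3,4,5,6} D(V)={4,5,6}: no change
So after all 3 constraints: D(Z) = {2}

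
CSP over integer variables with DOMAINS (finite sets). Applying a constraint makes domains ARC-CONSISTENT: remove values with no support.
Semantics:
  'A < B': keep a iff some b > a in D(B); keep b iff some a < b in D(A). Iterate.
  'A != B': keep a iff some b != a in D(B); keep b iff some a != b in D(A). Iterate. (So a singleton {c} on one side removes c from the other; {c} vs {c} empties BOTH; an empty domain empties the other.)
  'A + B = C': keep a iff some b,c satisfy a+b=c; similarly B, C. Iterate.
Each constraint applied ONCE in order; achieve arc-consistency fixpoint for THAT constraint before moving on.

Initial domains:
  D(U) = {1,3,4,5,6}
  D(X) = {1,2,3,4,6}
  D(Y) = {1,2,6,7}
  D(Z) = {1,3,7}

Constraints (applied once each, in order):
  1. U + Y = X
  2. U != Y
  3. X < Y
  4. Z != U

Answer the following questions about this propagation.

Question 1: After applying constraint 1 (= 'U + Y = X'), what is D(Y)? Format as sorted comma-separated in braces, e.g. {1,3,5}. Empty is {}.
Answer: {1,2}

Derivation:
Constraint 1 (U + Y = X) on D(U)={1,3,4,5,6} D(Y)={1,2,6,7} D(X)={1,2,3,4,6}: U {1,3,4,5,6}->{1,3,4,5}; Y {1,2,6,7}->{1,2}; X {1,2,3,4,6}->{2,3,4,6}
So after constraint 1: D(Y) = {1,2}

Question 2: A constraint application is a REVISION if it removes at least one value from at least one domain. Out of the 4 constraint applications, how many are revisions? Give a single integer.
Constraint 1 (U + Y = X) on D(U)={1,3,4,5,6} D(Y)={1,2,6,7} D(X)={1,2,3,4,6}: U {1,3,4,5,6}->{1,3,4,5}; Y {1,2,6,7}->{1,2}; X {1,2,3,4,6}->{2,3,4,6} => REVISION
Constraint 2 (U != Y) on D(U)={1,3,4,5} D(Y)={1,2}: no change => not a revision
Constraint 3 (X < Y) on D(X)={2,3,4,6} D(Y)={1,2}: X {2,3,4,6}->{}; Y {1,2}->{} => REVISION
Constraint 4 (Z != U) on D(Z)={1,3,7} D(U)={1,3,4,5}: no change => not a revision
Total revisions = 2

Answer: 2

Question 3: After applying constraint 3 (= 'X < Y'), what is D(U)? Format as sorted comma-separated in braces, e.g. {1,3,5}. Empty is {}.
Answer: {1,3,4,5}

Derivation:
Constraint 1 (U + Y = X) on D(U)={1,3,4,5,6} D(Y)={1,2,6,7} D(X)={1,2,3,4,6}: U {1,3,4,5,6}->{1,3,4,5}; Y {1,2,6,7}->{1,2}; X {1,2,3,4,6}->{2,3,4,6}
Constraint 2 (U != Y) on D(U)={1,3,4,5} D(Y)={1,2}: no change
Constraint 3 (X < Y) on D(X)={2,3,4,6} D(Y)={1,2}: X {2,3,4,6}->{}; Y {1,2}->{}
So after constraint 3: D(U) = {1,3,4,5}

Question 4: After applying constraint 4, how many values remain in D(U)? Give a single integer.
Answer: 4

Derivation:
Constraint 1 (U + Y = X) on D(U)={1,3,4,5,6} D(Y)={1,2,6,7} D(X)={1,2,3,4,6}: U {1,3,4,5,6}->{1,3,4,5}; Y {1,2,6,7}->{1,2}; X {1,2,3,4,6}->{2,3,4,6}
Constraint 2 (U != Y) on D(U)={1,3,4,5} D(Y)={1,2}: no change
Constraint 3 (X < Y) on D(X)={2,3,4,6} D(Y)={1,2}: X {2,3,4,6}->{}; Y {1,2}->{}
Constraint 4 (Z != U) on D(Z)={1,3,7} D(U)={1,3,4,5}: no change
So after constraint 4: D(U)={1,3,4,5}, size = 4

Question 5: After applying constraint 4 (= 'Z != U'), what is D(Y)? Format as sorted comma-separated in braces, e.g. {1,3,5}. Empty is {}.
Answer: {}

Derivation:
Constraint 1 (U + Y = X) on D(U)={1,3,4,5,6} D(Y)={1,2,6,7} D(X)={1,2,3,4,6}: U {1,3,4,5,6}->{1,3,4,5}; Y {1,2,6,7}->{1,2}; X {1,2,3,4,6}->{2,3,4,6}
Constraint 2 (U != Y) on D(U)={1,3,4,5} D(Y)={1,2}: no change
Constraint 3 (X < Y) on D(X)={2,3,4,6} D(Y)={1,2}: X {2,3,4,6}->{}; Y {1,2}->{}
Constraint 4 (Z != U) on D(Z)={1,3,7} D(U)={1,3,4,5}: no change
So after constraint 4: D(Y) = {}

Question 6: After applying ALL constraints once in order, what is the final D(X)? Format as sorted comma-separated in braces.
Constraint 1 (U + Y = X) on D(U)={1,3,4,5,6} D(Y)={1,2,6,7} D(X)={1,2,3,4,6}: U {1,3,4,5,6}->{1,3,4,5}; Y {1,2,6,7}->{1,2}; X {1,2,3,4,6}->{2,3,4,6}
Constraint 2 (U != Y) on D(U)={1,3,4,5} D(Y)={1,2}: no change
Constraint 3 (X < Y) on D(X)={2,3,4,6} D(Y)={1,2}: X {2,3,4,6}->{}; Y {1,2}->{}
Constraint 4 (Z != U) on D(Z)={1,3,7} D(U)={1,3,4,5}: no change
So after all 4 constraints: D(X) = {}

Answer: {}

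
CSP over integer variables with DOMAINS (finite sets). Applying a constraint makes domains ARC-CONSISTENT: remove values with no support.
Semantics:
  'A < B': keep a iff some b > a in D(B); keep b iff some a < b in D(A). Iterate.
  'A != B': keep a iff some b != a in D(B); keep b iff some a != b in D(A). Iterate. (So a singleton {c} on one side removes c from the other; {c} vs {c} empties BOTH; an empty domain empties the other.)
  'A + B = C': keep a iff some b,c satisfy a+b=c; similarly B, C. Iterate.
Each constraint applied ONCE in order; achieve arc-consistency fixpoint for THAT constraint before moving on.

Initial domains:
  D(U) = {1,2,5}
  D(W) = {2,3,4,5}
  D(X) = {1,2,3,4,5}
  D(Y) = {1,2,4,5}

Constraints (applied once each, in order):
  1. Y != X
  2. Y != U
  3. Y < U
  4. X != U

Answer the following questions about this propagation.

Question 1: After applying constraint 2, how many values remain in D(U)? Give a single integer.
Answer: 3

Derivation:
Constraint 1 (Y != X) on D(Y)={1,2,4,5} D(X)={1,2,3,4,5}: no change
Constraint 2 (Y != U) on D(Y)={1,2,4,5} D(U)={1,2,5}: no change
So after constraint 2: D(U)={1,2,5}, size = 3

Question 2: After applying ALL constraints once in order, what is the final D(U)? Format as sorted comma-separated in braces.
Answer: {2,5}

Derivation:
Constraint 1 (Y != X) on D(Y)={1,2,4,5} D(X)={1,2,3,4,5}: no change
Constraint 2 (Y != U) on D(Y)={1,2,4,5} D(U)={1,2,5}: no change
Constraint 3 (Y < U) on D(Y)={1,2,4,5} D(U)={1,2,5}: Y {1,2,4,5}->{1,2,4}; U {1,2,5}->{2,5}
Constraint 4 (X != U) on D(X)={1,2,3,4,5} D(U)={2,5}: no change
So after all 4 constraints: D(U) = {2,5}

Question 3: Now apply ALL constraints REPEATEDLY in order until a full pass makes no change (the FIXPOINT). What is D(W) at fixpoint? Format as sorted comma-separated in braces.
Answer: {2,3,4,5}

Derivation:
pass 0 (initial): D(W)={2,3,4,5}
pass 1: U {1,2,5}->{2,5}; Y {1,2,4,5}->{1,2,4}
pass 2: no change
Fixpoint after 2 passes: D(W) = {2,3,4,5}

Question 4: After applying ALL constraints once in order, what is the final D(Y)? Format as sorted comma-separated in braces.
Constraint 1 (Y != X) on D(Y)={1,2,4,5} D(X)={1,2,3,4,5}: no change
Constraint 2 (Y != U) on D(Y)={1,2,4,5} D(U)={1,2,5}: no change
Constraint 3 (Y < U) on D(Y)={1,2,4,5} D(U)={1,2,5}: Y {1,2,4,5}->{1,2,4}; U {1,2,5}->{2,5}
Constraint 4 (X != U) on D(X)={1,2,3,4,5} D(U)={2,5}: no change
So after all 4 constraints: D(Y) = {1,2,4}

Answer: {1,2,4}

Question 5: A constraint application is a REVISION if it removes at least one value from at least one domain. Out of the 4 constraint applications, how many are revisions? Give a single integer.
Constraint 1 (Y != X) on D(Y)={1,2,4,5} D(X)={1,2,3,4,5}: no change => not a revision
Constraint 2 (Y != U) on D(Y)={1,2,4,5} D(U)={1,2,5}: no change => not a revision
Constraint 3 (Y < U) on D(Y)={1,2,4,5} D(U)={1,2,5}: Y {1,2,4,5}->{1,2,4}; U {1,2,5}->{2,5} => REVISION
Constraint 4 (X != U) on D(X)={1,2,3,4,5} D(U)={2,5}: no change => not a revision
Total revisions = 1

Answer: 1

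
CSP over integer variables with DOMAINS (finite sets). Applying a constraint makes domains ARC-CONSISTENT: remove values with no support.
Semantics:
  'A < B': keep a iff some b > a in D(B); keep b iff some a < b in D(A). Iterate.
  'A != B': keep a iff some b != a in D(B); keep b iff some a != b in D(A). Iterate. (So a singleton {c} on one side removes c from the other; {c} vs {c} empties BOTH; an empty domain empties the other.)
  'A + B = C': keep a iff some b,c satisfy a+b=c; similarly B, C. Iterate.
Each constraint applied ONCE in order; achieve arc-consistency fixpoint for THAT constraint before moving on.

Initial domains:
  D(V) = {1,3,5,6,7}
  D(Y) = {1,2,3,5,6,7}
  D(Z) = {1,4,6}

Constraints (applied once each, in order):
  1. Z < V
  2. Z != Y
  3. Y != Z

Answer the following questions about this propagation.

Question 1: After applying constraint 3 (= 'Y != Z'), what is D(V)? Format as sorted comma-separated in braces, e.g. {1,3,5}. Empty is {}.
Constraint 1 (Z < V) on D(Z)={1,4,6} D(V)={1,3,5,6,7}: V {1,3,5,6,7}->{3,5,6,7}
Constraint 2 (Z != Y) on D(Z)={1,4,6} D(Y)={1,2,3,5,6,7}: no change
Constraint 3 (Y != Z) on D(Y)={1,2,3,5,6,7} D(Z)={1,4,6}: no change
So after constraint 3: D(V) = {3,5,6,7}

Answer: {3,5,6,7}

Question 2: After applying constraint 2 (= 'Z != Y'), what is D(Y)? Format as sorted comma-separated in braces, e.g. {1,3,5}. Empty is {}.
Constraint 1 (Z < V) on D(Z)={1,4,6} D(V)={1,3,5,6,7}: V {1,3,5,6,7}->{3,5,6,7}
Constraint 2 (Z != Y) on D(Z)={1,4,6} D(Y)={1,2,3,5,6,7}: no change
So after constraint 2: D(Y) = {1,2,3,5,6,7}

Answer: {1,2,3,5,6,7}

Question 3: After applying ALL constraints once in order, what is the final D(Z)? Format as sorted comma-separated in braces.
Answer: {1,4,6}

Derivation:
Constraint 1 (Z < V) on D(Z)={1,4,6} D(V)={1,3,5,6,7}: V {1,3,5,6,7}->{3,5,6,7}
Constraint 2 (Z != Y) on D(Z)={1,4,6} D(Y)={1,2,3,5,6,7}: no change
Constraint 3 (Y != Z) on D(Y)={1,2,3,5,6,7} D(Z)={1,4,6}: no change
So after all 3 constraints: D(Z) = {1,4,6}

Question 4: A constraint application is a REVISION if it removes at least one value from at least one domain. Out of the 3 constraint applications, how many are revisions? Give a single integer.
Answer: 1

Derivation:
Constraint 1 (Z < V) on D(Z)={1,4,6} D(V)={1,3,5,6,7}: V {1,3,5,6,7}->{3,5,6,7} => REVISION
Constraint 2 (Z != Y) on D(Z)={1,4,6} D(Y)={1,2,3,5,6,7}: no change => not a revision
Constraint 3 (Y != Z) on D(Y)={1,2,3,5,6,7} D(Z)={1,4,6}: no change => not a revision
Total revisions = 1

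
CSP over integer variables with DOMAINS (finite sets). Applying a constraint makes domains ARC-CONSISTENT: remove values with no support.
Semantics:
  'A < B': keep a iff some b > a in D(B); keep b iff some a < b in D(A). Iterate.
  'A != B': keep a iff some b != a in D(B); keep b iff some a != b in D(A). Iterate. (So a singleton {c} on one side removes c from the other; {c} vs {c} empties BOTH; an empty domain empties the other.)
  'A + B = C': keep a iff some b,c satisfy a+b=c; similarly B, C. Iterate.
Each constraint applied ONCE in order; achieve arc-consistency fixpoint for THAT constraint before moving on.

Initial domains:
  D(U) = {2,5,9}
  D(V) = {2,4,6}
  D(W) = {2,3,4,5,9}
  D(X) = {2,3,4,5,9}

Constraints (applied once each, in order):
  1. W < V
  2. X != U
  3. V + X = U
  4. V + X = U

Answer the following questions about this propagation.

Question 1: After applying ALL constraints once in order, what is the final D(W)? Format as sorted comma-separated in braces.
Constraint 1 (W < V) on D(W)={2,3,4,5,9} D(V)={2,4,6}: W {2,3,4,5,9}->{2,3,4,5}; V {2,4,6}->{4,6}
Constraint 2 (X != U) on D(X)={2,3,4,5,9} D(U)={2,5,9}: no change
Constraint 3 (V + X = U) on D(V)={4,6} D(X)={2,3,4,5,9} D(U)={2,5,9}: X {2,3,4,5,9}->{3,5}; U {2,5,9}->{9}
Constraint 4 (V + X = U) on D(V)={4,6} D(X)={3,5} D(U)={9}: no change
So after all 4 constraints: D(W) = {2,3,4,5}

Answer: {2,3,4,5}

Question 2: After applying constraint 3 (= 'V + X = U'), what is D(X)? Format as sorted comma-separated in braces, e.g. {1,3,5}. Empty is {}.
Answer: {3,5}

Derivation:
Constraint 1 (W < V) on D(W)={2,3,4,5,9} D(V)={2,4,6}: W {2,3,4,5,9}->{2,3,4,5}; V {2,4,6}->{4,6}
Constraint 2 (X != U) on D(X)={2,3,4,5,9} D(U)={2,5,9}: no change
Constraint 3 (V + X = U) on D(V)={4,6} D(X)={2,3,4,5,9} D(U)={2,5,9}: X {2,3,4,5,9}->{3,5}; U {2,5,9}->{9}
So after constraint 3: D(X) = {3,5}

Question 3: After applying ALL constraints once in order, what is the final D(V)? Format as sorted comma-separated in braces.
Constraint 1 (W < V) on D(W)={2,3,4,5,9} D(V)={2,4,6}: W {2,3,4,5,9}->{2,3,4,5}; V {2,4,6}->{4,6}
Constraint 2 (X != U) on D(X)={2,3,4,5,9} D(U)={2,5,9}: no change
Constraint 3 (V + X = U) on D(V)={4,6} D(X)={2,3,4,5,9} D(U)={2,5,9}: X {2,3,4,5,9}->{3,5}; U {2,5,9}->{9}
Constraint 4 (V + X = U) on D(V)={4,6} D(X)={3,5} D(U)={9}: no change
So after all 4 constraints: D(V) = {4,6}

Answer: {4,6}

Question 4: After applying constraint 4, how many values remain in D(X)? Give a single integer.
Constraint 1 (W < V) on D(W)={2,3,4,5,9} D(V)={2,4,6}: W {2,3,4,5,9}->{2,3,4,5}; V {2,4,6}->{4,6}
Constraint 2 (X != U) on D(X)={2,3,4,5,9} D(U)={2,5,9}: no change
Constraint 3 (V + X = U) on D(V)={4,6} D(X)={2,3,4,5,9} D(U)={2,5,9}: X {2,3,4,5,9}->{3,5}; U {2,5,9}->{9}
Constraint 4 (V + X = U) on D(V)={4,6} D(X)={3,5} D(U)={9}: no change
So after constraint 4: D(X)={3,5}, size = 2

Answer: 2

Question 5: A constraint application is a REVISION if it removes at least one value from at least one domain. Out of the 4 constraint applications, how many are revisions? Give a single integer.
Answer: 2

Derivation:
Constraint 1 (W < V) on D(W)={2,3,4,5,9} D(V)={2,4,6}: W {2,3,4,5,9}->{2,3,4,5}; V {2,4,6}->{4,6} => REVISION
Constraint 2 (X != U) on D(X)={2,3,4,5,9} D(U)={2,5,9}: no change => not a revision
Constraint 3 (V + X = U) on D(V)={4,6} D(X)={2,3,4,5,9} D(U)={2,5,9}: X {2,3,4,5,9}->{3,5}; U {2,5,9}->{9} => REVISION
Constraint 4 (V + X = U) on D(V)={4,6} D(X)={3,5} D(U)={9}: no change => not a revision
Total revisions = 2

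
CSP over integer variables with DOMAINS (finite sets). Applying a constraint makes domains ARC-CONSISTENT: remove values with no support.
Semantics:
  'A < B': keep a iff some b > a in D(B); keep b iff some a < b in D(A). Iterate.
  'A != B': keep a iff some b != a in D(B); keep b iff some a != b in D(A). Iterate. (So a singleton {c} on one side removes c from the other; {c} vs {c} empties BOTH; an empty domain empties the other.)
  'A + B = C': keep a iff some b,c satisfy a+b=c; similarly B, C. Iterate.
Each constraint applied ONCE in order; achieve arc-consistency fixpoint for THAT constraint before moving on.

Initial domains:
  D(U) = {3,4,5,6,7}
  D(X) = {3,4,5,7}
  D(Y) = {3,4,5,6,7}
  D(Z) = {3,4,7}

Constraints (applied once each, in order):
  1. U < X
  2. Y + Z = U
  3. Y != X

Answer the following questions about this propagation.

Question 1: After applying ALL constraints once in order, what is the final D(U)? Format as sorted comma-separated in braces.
Constraint 1 (U < X) on D(U)={3,4,5,6,7} D(X)={3,4,5,7}: U {3,4,5,6,7}->{3,4,5,6}; X {3,4,5,7}->{4,5,7}
Constraint 2 (Y + Z = U) on D(Y)={3,4,5,6,7} D(Z)={3,4,7} D(U)={3,4,5,6}: Y {3,4,5,6,7}->{3}; Z {3,4,7}->{3}; U {3,4,5,6}->{6}
Constraint 3 (Y != X) on D(Y)={3} D(X)={4,5,7}: no change
So after all 3 constraints: D(U) = {6}

Answer: {6}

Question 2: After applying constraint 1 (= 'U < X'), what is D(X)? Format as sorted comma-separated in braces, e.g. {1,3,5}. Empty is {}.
Answer: {4,5,7}

Derivation:
Constraint 1 (U < X) on D(U)={3,4,5,6,7} D(X)={3,4,5,7}: U {3,4,5,6,7}->{3,4,5,6}; X {3,4,5,7}->{4,5,7}
So after constraint 1: D(X) = {4,5,7}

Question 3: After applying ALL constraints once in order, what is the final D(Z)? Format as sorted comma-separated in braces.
Constraint 1 (U < X) on D(U)={3,4,5,6,7} D(X)={3,4,5,7}: U {3,4,5,6,7}->{3,4,5,6}; X {3,4,5,7}->{4,5,7}
Constraint 2 (Y + Z = U) on D(Y)={3,4,5,6,7} D(Z)={3,4,7} D(U)={3,4,5,6}: Y {3,4,5,6,7}->{3}; Z {3,4,7}->{3}; U {3,4,5,6}->{6}
Constraint 3 (Y != X) on D(Y)={3} D(X)={4,5,7}: no change
So after all 3 constraints: D(Z) = {3}

Answer: {3}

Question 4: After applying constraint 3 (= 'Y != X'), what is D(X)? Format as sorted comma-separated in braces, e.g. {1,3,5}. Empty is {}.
Constraint 1 (U < X) on D(U)={3,4,5,6,7} D(X)={3,4,5,7}: U {3,4,5,6,7}->{3,4,5,6}; X {3,4,5,7}->{4,5,7}
Constraint 2 (Y + Z = U) on D(Y)={3,4,5,6,7} D(Z)={3,4,7} D(U)={3,4,5,6}: Y {3,4,5,6,7}->{3}; Z {3,4,7}->{3}; U {3,4,5,6}->{6}
Constraint 3 (Y != X) on D(Y)={3} D(X)={4,5,7}: no change
So after constraint 3: D(X) = {4,5,7}

Answer: {4,5,7}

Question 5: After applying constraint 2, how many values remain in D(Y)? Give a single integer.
Constraint 1 (U < X) on D(U)={3,4,5,6,7} D(X)={3,4,5,7}: U {3,4,5,6,7}->{3,4,5,6}; X {3,4,5,7}->{4,5,7}
Constraint 2 (Y + Z = U) on D(Y)={3,4,5,6,7} D(Z)={3,4,7} D(U)={3,4,5,6}: Y {3,4,5,6,7}->{3}; Z {3,4,7}->{3}; U {3,4,5,6}->{6}
So after constraint 2: D(Y)={3}, size = 1

Answer: 1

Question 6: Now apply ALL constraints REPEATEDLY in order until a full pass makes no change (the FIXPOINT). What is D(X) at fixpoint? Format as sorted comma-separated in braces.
pass 0 (initial): D(X)={3,4,5,7}
pass 1: U {3,4,5,6,7}->{6}; X {3,4,5,7}->{4,5,7}; Y {3,4,5,6,7}->{3}; Z {3,4,7}->{3}
pass 2: X {4,5,7}->{7}
pass 3: no change
Fixpoint after 3 passes: D(X) = {7}

Answer: {7}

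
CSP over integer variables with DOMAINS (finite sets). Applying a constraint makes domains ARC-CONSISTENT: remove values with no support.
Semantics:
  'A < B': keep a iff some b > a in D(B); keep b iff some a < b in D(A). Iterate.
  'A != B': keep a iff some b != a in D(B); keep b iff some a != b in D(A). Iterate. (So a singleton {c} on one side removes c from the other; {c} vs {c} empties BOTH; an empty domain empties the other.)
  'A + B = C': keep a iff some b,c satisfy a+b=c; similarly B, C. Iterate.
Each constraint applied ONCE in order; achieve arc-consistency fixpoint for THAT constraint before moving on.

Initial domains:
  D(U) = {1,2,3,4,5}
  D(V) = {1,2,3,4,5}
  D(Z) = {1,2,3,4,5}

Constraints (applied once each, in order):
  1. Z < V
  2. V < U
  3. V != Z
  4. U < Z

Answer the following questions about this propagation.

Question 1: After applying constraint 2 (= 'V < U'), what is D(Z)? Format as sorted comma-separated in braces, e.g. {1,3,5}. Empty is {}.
Constraint 1 (Z < V) on D(Z)={1,2,3,4,5} D(V)={1,2,3,4,5}: Z {1,2,3,4,5}->{1,2,3,4}; V {1,2,3,4,5}->{2,3,4,5}
Constraint 2 (V < U) on D(V)={2,3,4,5} D(U)={1,2,3,4,5}: V {2,3,4,5}->{2,3,4}; U {1,2,3,4,5}->{3,4,5}
So after constraint 2: D(Z) = {1,2,3,4}

Answer: {1,2,3,4}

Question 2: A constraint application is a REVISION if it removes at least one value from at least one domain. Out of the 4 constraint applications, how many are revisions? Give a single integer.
Constraint 1 (Z < V) on D(Z)={1,2,3,4,5} D(V)={1,2,3,4,5}: Z {1,2,3,4,5}->{1,2,3,4}; V {1,2,3,4,5}->{2,3,4,5} => REVISION
Constraint 2 (V < U) on D(V)={2,3,4,5} D(U)={1,2,3,4,5}: V {2,3,4,5}->{2,3,4}; U {1,2,3,4,5}->{3,4,5} => REVISION
Constraint 3 (V != Z) on D(V)={2,3,4} D(Z)={1,2,3,4}: no change => not a revision
Constraint 4 (U < Z) on D(U)={3,4,5} D(Z)={1,2,3,4}: U {3,4,5}->{3}; Z {1,2,3,4}->{4} => REVISION
Total revisions = 3

Answer: 3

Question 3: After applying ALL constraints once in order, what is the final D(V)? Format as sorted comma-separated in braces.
Answer: {2,3,4}

Derivation:
Constraint 1 (Z < V) on D(Z)={1,2,3,4,5} D(V)={1,2,3,4,5}: Z {1,2,3,4,5}->{1,2,3,4}; V {1,2,3,4,5}->{2,3,4,5}
Constraint 2 (V < U) on D(V)={2,3,4,5} D(U)={1,2,3,4,5}: V {2,3,4,5}->{2,3,4}; U {1,2,3,4,5}->{3,4,5}
Constraint 3 (V != Z) on D(V)={2,3,4} D(Z)={1,2,3,4}: no change
Constraint 4 (U < Z) on D(U)={3,4,5} D(Z)={1,2,3,4}: U {3,4,5}->{3}; Z {1,2,3,4}->{4}
So after all 4 constraints: D(V) = {2,3,4}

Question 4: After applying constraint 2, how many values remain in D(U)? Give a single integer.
Constraint 1 (Z < V) on D(Z)={1,2,3,4,5} D(V)={1,2,3,4,5}: Z {1,2,3,4,5}->{1,2,3,4}; V {1,2,3,4,5}->{2,3,4,5}
Constraint 2 (V < U) on D(V)={2,3,4,5} D(U)={1,2,3,4,5}: V {2,3,4,5}->{2,3,4}; U {1,2,3,4,5}->{3,4,5}
So after constraint 2: D(U)={3,4,5}, size = 3

Answer: 3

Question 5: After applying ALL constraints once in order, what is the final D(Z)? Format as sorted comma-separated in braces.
Answer: {4}

Derivation:
Constraint 1 (Z < V) on D(Z)={1,2,3,4,5} D(V)={1,2,3,4,5}: Z {1,2,3,4,5}->{1,2,3,4}; V {1,2,3,4,5}->{2,3,4,5}
Constraint 2 (V < U) on D(V)={2,3,4,5} D(U)={1,2,3,4,5}: V {2,3,4,5}->{2,3,4}; U {1,2,3,4,5}->{3,4,5}
Constraint 3 (V != Z) on D(V)={2,3,4} D(Z)={1,2,3,4}: no change
Constraint 4 (U < Z) on D(U)={3,4,5} D(Z)={1,2,3,4}: U {3,4,5}->{3}; Z {1,2,3,4}->{4}
So after all 4 constraints: D(Z) = {4}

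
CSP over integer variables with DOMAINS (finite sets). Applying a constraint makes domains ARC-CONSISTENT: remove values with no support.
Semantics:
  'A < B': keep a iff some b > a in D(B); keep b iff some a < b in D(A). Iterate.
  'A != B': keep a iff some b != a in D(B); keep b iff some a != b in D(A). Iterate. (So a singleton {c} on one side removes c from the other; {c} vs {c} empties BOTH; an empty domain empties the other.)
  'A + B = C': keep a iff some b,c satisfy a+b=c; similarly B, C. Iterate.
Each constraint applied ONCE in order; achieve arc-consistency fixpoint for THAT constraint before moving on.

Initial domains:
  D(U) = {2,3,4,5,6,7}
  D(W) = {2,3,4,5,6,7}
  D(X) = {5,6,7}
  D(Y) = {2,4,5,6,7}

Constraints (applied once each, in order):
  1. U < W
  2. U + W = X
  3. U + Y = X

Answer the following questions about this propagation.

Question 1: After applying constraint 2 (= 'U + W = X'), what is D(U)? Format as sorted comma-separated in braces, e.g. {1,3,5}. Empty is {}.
Answer: {2,3,4}

Derivation:
Constraint 1 (U < W) on D(U)={2,3,4,5,6,7} D(W)={2,3,4,5,6,7}: U {2,3,4,5,6,7}->{2,3,4,5,6}; W {2,3,4,5,6,7}->{3,4,5,6,7}
Constraint 2 (U + W = X) on D(U)={2,3,4,5,6} D(W)={3,4,5,6,7} D(X)={5,6,7}: U {2,3,4,5,6}->{2,3,4}; W {3,4,5,6,7}->{3,4,5}
So after constraint 2: D(U) = {2,3,4}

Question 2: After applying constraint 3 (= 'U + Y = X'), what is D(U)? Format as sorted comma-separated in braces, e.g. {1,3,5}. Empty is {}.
Constraint 1 (U < W) on D(U)={2,3,4,5,6,7} D(W)={2,3,4,5,6,7}: U {2,3,4,5,6,7}->{2,3,4,5,6}; W {2,3,4,5,6,7}->{3,4,5,6,7}
Constraint 2 (U + W = X) on D(U)={2,3,4,5,6} D(W)={3,4,5,6,7} D(X)={5,6,7}: U {2,3,4,5,6}->{2,3,4}; W {3,4,5,6,7}->{3,4,5}
Constraint 3 (U + Y = X) on D(U)={2,3,4} D(Y)={2,4,5,6,7} D(X)={5,6,7}: Y {2,4,5,6,7}->{2,4,5}
So after constraint 3: D(U) = {2,3,4}

Answer: {2,3,4}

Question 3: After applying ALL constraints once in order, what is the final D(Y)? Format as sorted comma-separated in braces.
Constraint 1 (U < W) on D(U)={2,3,4,5,6,7} D(W)={2,3,4,5,6,7}: U {2,3,4,5,6,7}->{2,3,4,5,6}; W {2,3,4,5,6,7}->{3,4,5,6,7}
Constraint 2 (U + W = X) on D(U)={2,3,4,5,6} D(W)={3,4,5,6,7} D(X)={5,6,7}: U {2,3,4,5,6}->{2,3,4}; W {3,4,5,6,7}->{3,4,5}
Constraint 3 (U + Y = X) on D(U)={2,3,4} D(Y)={2,4,5,6,7} D(X)={5,6,7}: Y {2,4,5,6,7}->{2,4,5}
So after all 3 constraints: D(Y) = {2,4,5}

Answer: {2,4,5}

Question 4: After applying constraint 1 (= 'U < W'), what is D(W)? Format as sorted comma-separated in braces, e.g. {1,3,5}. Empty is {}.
Answer: {3,4,5,6,7}

Derivation:
Constraint 1 (U < W) on D(U)={2,3,4,5,6,7} D(W)={2,3,4,5,6,7}: U {2,3,4,5,6,7}->{2,3,4,5,6}; W {2,3,4,5,6,7}->{3,4,5,6,7}
So after constraint 1: D(W) = {3,4,5,6,7}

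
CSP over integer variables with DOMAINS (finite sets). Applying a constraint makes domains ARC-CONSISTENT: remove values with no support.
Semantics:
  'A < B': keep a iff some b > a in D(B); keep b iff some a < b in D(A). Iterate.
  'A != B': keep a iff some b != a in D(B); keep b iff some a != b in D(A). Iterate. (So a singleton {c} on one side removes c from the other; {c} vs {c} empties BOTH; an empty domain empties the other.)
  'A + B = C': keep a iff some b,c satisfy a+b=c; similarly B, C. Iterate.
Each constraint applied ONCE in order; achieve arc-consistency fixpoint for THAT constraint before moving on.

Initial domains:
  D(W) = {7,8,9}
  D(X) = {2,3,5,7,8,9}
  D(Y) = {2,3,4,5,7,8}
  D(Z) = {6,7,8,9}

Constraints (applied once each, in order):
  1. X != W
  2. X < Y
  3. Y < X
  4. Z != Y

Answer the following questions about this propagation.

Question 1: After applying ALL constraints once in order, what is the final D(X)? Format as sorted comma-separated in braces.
Constraint 1 (X != W) on D(X)={2,3,5,7,8,9} D(W)={7,8,9}: no change
Constraint 2 (X < Y) on D(X)={2,3,5,7,8,9} D(Y)={2,3,4,5,7,8}: X {2,3,5,7,8,9}->{2,3,5,7}; Y {2,3,4,5,7,8}->{3,4,5,7,8}
Constraint 3 (Y < X) on D(Y)={3,4,5,7,8} D(X)={2,3,5,7}: Y {3,4,5,7,8}->{3,4,5}; X {2,3,5,7}->{5,7}
Constraint 4 (Z != Y) on D(Z)={6,7,8,9} D(Y)={3,4,5}: no change
So after all 4 constraints: D(X) = {5,7}

Answer: {5,7}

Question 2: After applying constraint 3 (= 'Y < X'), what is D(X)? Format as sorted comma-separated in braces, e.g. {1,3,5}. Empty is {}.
Constraint 1 (X != W) on D(X)={2,3,5,7,8,9} D(W)={7,8,9}: no change
Constraint 2 (X < Y) on D(X)={2,3,5,7,8,9} D(Y)={2,3,4,5,7,8}: X {2,3,5,7,8,9}->{2,3,5,7}; Y {2,3,4,5,7,8}->{3,4,5,7,8}
Constraint 3 (Y < X) on D(Y)={3,4,5,7,8} D(X)={2,3,5,7}: Y {3,4,5,7,8}->{3,4,5}; X {2,3,5,7}->{5,7}
So after constraint 3: D(X) = {5,7}

Answer: {5,7}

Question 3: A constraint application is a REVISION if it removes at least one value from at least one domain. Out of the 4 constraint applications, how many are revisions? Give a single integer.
Answer: 2

Derivation:
Constraint 1 (X != W) on D(X)={2,3,5,7,8,9} D(W)={7,8,9}: no change => not a revision
Constraint 2 (X < Y) on D(X)={2,3,5,7,8,9} D(Y)={2,3,4,5,7,8}: X {2,3,5,7,8,9}->{2,3,5,7}; Y {2,3,4,5,7,8}->{3,4,5,7,8} => REVISION
Constraint 3 (Y < X) on D(Y)={3,4,5,7,8} D(X)={2,3,5,7}: Y {3,4,5,7,8}->{3,4,5}; X {2,3,5,7}->{5,7} => REVISION
Constraint 4 (Z != Y) on D(Z)={6,7,8,9} D(Y)={3,4,5}: no change => not a revision
Total revisions = 2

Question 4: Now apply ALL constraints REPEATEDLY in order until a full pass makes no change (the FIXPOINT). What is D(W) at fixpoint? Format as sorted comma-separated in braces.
pass 0 (initial): D(W)={7,8,9}
pass 1: X {2,3,5,7,8,9}->{5,7}; Y {2,3,4,5,7,8}->{3,4,5}
pass 2: X {5,7}->{}; Y {3,4,5}->{}; Z {6,7,8,9}->{}
pass 3: W {7,8,9}->{}
pass 4: no change
Fixpoint after 4 passes: D(W) = {}

Answer: {}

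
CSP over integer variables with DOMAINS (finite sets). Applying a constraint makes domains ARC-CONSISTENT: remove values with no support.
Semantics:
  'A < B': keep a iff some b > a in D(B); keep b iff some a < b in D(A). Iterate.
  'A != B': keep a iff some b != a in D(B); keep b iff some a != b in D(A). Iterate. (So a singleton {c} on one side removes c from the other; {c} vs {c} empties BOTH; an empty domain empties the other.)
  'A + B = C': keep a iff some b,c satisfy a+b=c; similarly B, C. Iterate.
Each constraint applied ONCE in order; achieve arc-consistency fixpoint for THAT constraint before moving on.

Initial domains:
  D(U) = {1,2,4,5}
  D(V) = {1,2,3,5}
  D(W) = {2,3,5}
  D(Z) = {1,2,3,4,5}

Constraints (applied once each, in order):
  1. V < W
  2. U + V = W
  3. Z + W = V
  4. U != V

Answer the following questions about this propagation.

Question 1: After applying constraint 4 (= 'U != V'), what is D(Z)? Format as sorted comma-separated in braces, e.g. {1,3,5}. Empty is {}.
Answer: {1}

Derivation:
Constraint 1 (V < W) on D(V)={1,2,3,5} D(W)={2,3,5}: V {1,2,3,5}->{1,2,3}
Constraint 2 (U + V = W) on D(U)={1,2,4,5} D(V)={1,2,3} D(W)={2,3,5}: U {1,2,4,5}->{1,2,4}
Constraint 3 (Z + W = V) on D(Z)={1,2,3,4,5} D(W)={2,3,5} D(V)={1,2,3}: Z {1,2,3,4,5}->{1}; W {2,3,5}->{2}; V {1,2,3}->{3}
Constraint 4 (U != V) on D(U)={1,2,4} D(V)={3}: no change
So after constraint 4: D(Z) = {1}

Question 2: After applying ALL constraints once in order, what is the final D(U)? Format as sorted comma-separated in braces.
Answer: {1,2,4}

Derivation:
Constraint 1 (V < W) on D(V)={1,2,3,5} D(W)={2,3,5}: V {1,2,3,5}->{1,2,3}
Constraint 2 (U + V = W) on D(U)={1,2,4,5} D(V)={1,2,3} D(W)={2,3,5}: U {1,2,4,5}->{1,2,4}
Constraint 3 (Z + W = V) on D(Z)={1,2,3,4,5} D(W)={2,3,5} D(V)={1,2,3}: Z {1,2,3,4,5}->{1}; W {2,3,5}->{2}; V {1,2,3}->{3}
Constraint 4 (U != V) on D(U)={1,2,4} D(V)={3}: no change
So after all 4 constraints: D(U) = {1,2,4}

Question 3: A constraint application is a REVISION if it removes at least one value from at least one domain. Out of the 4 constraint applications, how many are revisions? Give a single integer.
Answer: 3

Derivation:
Constraint 1 (V < W) on D(V)={1,2,3,5} D(W)={2,3,5}: V {1,2,3,5}->{1,2,3} => REVISION
Constraint 2 (U + V = W) on D(U)={1,2,4,5} D(V)={1,2,3} D(W)={2,3,5}: U {1,2,4,5}->{1,2,4} => REVISION
Constraint 3 (Z + W = V) on D(Z)={1,2,3,4,5} D(W)={2,3,5} D(V)={1,2,3}: Z {1,2,3,4,5}->{1}; W {2,3,5}->{2}; V {1,2,3}->{3} => REVISION
Constraint 4 (U != V) on D(U)={1,2,4} D(V)={3}: no change => not a revision
Total revisions = 3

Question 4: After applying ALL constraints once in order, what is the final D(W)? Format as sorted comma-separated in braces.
Constraint 1 (V < W) on D(V)={1,2,3,5} D(W)={2,3,5}: V {1,2,3,5}->{1,2,3}
Constraint 2 (U + V = W) on D(U)={1,2,4,5} D(V)={1,2,3} D(W)={2,3,5}: U {1,2,4,5}->{1,2,4}
Constraint 3 (Z + W = V) on D(Z)={1,2,3,4,5} D(W)={2,3,5} D(V)={1,2,3}: Z {1,2,3,4,5}->{1}; W {2,3,5}->{2}; V {1,2,3}->{3}
Constraint 4 (U != V) on D(U)={1,2,4} D(V)={3}: no change
So after all 4 constraints: D(W) = {2}

Answer: {2}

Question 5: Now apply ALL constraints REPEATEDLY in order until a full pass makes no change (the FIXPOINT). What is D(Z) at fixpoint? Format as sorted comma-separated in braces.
Answer: {}

Derivation:
pass 0 (initial): D(Z)={1,2,3,4,5}
pass 1: U {1,2,4,5}->{1,2,4}; V {1,2,3,5}->{3}; W {2,3,5}->{2}; Z {1,2,3,4,5}->{1}
pass 2: U {1,2,4}->{}; V {3}->{}; W {2}->{}; Z {1}->{}
pass 3: no change
Fixpoint after 3 passes: D(Z) = {}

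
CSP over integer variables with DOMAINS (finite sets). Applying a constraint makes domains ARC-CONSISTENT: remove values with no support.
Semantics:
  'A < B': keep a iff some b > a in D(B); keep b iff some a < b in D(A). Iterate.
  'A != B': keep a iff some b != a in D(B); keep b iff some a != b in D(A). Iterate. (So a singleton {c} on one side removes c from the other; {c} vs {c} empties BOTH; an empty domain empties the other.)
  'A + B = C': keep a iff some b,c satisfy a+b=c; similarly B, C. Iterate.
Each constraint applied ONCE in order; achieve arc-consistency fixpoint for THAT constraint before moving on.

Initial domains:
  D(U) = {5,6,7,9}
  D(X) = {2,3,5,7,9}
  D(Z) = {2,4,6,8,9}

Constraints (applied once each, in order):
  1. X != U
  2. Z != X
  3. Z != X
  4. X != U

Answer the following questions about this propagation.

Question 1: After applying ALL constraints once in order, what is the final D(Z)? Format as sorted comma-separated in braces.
Constraint 1 (X != U) on D(X)={2,3,5,7,9} D(U)={5,6,7,9}: no change
Constraint 2 (Z != X) on D(Z)={2,4,6,8,9} D(X)={2,3,5,7,9}: no change
Constraint 3 (Z != X) on D(Z)={2,4,6,8,9} D(X)={2,3,5,7,9}: no change
Constraint 4 (X != U) on D(X)={2,3,5,7,9} D(U)={5,6,7,9}: no change
So after all 4 constraints: D(Z) = {2,4,6,8,9}

Answer: {2,4,6,8,9}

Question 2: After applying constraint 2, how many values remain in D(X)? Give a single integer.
Constraint 1 (X != U) on D(X)={2,3,5,7,9} D(U)={5,6,7,9}: no change
Constraint 2 (Z != X) on D(Z)={2,4,6,8,9} D(X)={2,3,5,7,9}: no change
So after constraint 2: D(X)={2,3,5,7,9}, size = 5

Answer: 5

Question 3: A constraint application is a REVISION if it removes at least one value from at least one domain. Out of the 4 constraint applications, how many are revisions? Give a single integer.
Answer: 0

Derivation:
Constraint 1 (X != U) on D(X)={2,3,5,7,9} D(U)={5,6,7,9}: no change => not a revision
Constraint 2 (Z != X) on D(Z)={2,4,6,8,9} D(X)={2,3,5,7,9}: no change => not a revision
Constraint 3 (Z != X) on D(Z)={2,4,6,8,9} D(X)={2,3,5,7,9}: no change => not a revision
Constraint 4 (X != U) on D(X)={2,3,5,7,9} D(U)={5,6,7,9}: no change => not a revision
Total revisions = 0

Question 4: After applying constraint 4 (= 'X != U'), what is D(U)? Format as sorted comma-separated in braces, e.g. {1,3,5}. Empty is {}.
Constraint 1 (X != U) on D(X)={2,3,5,7,9} D(U)={5,6,7,9}: no change
Constraint 2 (Z != X) on D(Z)={2,4,6,8,9} D(X)={2,3,5,7,9}: no change
Constraint 3 (Z != X) on D(Z)={2,4,6,8,9} D(X)={2,3,5,7,9}: no change
Constraint 4 (X != U) on D(X)={2,3,5,7,9} D(U)={5,6,7,9}: no change
So after constraint 4: D(U) = {5,6,7,9}

Answer: {5,6,7,9}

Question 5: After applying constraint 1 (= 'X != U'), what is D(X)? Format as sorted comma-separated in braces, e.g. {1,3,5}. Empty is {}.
Answer: {2,3,5,7,9}

Derivation:
Constraint 1 (X != U) on D(X)={2,3,5,7,9} D(U)={5,6,7,9}: no change
So after constraint 1: D(X) = {2,3,5,7,9}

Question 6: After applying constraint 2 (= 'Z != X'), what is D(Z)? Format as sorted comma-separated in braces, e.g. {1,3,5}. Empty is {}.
Constraint 1 (X != U) on D(X)={2,3,5,7,9} D(U)={5,6,7,9}: no change
Constraint 2 (Z != X) on D(Z)={2,4,6,8,9} D(X)={2,3,5,7,9}: no change
So after constraint 2: D(Z) = {2,4,6,8,9}

Answer: {2,4,6,8,9}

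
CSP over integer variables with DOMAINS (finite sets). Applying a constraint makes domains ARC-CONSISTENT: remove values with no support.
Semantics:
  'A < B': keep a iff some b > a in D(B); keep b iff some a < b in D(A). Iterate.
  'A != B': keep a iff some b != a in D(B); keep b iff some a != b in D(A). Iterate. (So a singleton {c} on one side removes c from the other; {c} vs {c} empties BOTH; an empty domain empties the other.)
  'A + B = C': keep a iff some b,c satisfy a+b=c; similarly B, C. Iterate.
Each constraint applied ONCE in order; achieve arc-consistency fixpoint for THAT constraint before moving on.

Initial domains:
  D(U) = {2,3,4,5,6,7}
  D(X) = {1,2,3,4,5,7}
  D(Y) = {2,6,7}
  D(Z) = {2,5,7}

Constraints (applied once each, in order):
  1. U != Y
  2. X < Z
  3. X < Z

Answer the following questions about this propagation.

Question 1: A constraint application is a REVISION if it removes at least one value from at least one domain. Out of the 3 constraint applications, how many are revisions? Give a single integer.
Answer: 1

Derivation:
Constraint 1 (U != Y) on D(U)={2,3,4,5,6,7} D(Y)={2,6,7}: no change => not a revision
Constraint 2 (X < Z) on D(X)={1,2,3,4,5,7} D(Z)={2,5,7}: X {1,2,3,4,5,7}->{1,2,3,4,5} => REVISION
Constraint 3 (X < Z) on D(X)={1,2,3,4,5} D(Z)={2,5,7}: no change => not a revision
Total revisions = 1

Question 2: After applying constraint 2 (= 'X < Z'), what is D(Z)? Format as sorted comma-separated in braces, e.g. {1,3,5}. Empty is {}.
Constraint 1 (U != Y) on D(U)={2,3,4,5,6,7} D(Y)={2,6,7}: no change
Constraint 2 (X < Z) on D(X)={1,2,3,4,5,7} D(Z)={2,5,7}: X {1,2,3,4,5,7}->{1,2,3,4,5}
So after constraint 2: D(Z) = {2,5,7}

Answer: {2,5,7}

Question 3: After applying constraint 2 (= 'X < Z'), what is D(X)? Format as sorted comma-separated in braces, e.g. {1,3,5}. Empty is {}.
Constraint 1 (U != Y) on D(U)={2,3,4,5,6,7} D(Y)={2,6,7}: no change
Constraint 2 (X < Z) on D(X)={1,2,3,4,5,7} D(Z)={2,5,7}: X {1,2,3,4,5,7}->{1,2,3,4,5}
So after constraint 2: D(X) = {1,2,3,4,5}

Answer: {1,2,3,4,5}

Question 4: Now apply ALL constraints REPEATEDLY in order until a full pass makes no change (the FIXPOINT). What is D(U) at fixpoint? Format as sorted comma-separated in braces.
pass 0 (initial): D(U)={2,3,4,5,6,7}
pass 1: X {1,2,3,4,5,7}->{1,2,3,4,5}
pass 2: no change
Fixpoint after 2 passes: D(U) = {2,3,4,5,6,7}

Answer: {2,3,4,5,6,7}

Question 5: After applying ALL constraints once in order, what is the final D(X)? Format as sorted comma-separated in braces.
Answer: {1,2,3,4,5}

Derivation:
Constraint 1 (U != Y) on D(U)={2,3,4,5,6,7} D(Y)={2,6,7}: no change
Constraint 2 (X < Z) on D(X)={1,2,3,4,5,7} D(Z)={2,5,7}: X {1,2,3,4,5,7}->{1,2,3,4,5}
Constraint 3 (X < Z) on D(X)={1,2,3,4,5} D(Z)={2,5,7}: no change
So after all 3 constraints: D(X) = {1,2,3,4,5}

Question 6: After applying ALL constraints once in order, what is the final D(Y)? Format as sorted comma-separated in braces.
Answer: {2,6,7}

Derivation:
Constraint 1 (U != Y) on D(U)={2,3,4,5,6,7} D(Y)={2,6,7}: no change
Constraint 2 (X < Z) on D(X)={1,2,3,4,5,7} D(Z)={2,5,7}: X {1,2,3,4,5,7}->{1,2,3,4,5}
Constraint 3 (X < Z) on D(X)={1,2,3,4,5} D(Z)={2,5,7}: no change
So after all 3 constraints: D(Y) = {2,6,7}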